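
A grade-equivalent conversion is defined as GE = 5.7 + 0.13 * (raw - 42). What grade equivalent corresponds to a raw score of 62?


raw - median = 62 - 42 = 20
slope * diff = 0.13 * 20 = 2.6
GE = 5.7 + 2.6
GE = 8.3

8.3


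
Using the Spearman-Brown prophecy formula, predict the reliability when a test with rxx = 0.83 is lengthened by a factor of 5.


r_new = (n * rxx) / (1 + (n-1) * rxx)
r_new = (5 * 0.83) / (1 + 4 * 0.83)
r_new = 4.15 / 4.32
r_new = 0.9606

0.9606


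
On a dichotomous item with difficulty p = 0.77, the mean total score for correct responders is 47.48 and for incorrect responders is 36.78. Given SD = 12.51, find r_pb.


q = 1 - p = 0.23
rpb = ((M1 - M0) / SD) * sqrt(p * q)
rpb = ((47.48 - 36.78) / 12.51) * sqrt(0.77 * 0.23)
rpb = 0.3599

0.3599


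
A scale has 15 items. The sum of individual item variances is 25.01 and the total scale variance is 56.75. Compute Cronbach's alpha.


alpha = (k/(k-1)) * (1 - sum(si^2)/s_total^2)
= (15/14) * (1 - 25.01/56.75)
alpha = 0.5992

0.5992


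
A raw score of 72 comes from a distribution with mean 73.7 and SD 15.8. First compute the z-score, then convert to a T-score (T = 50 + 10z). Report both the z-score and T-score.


z = (X - mean) / SD = (72 - 73.7) / 15.8
z = -1.7 / 15.8
z = -0.1076
T-score = T = 50 + 10z
Carry z at full precision (z = -1.7 / 15.8) into the conversion:
T-score = 50 + 10 * (-1.7 / 15.8) = 50 + -17 / 15.8
T-score = 50 + -1.0759
T-score = 48.9241

48.9241


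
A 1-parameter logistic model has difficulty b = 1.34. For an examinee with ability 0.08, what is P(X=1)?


theta - b = 0.08 - 1.34 = -1.26
exp(-(theta - b)) = exp(1.26) = 3.5254
P = 1 / (1 + 3.5254)
P = 0.221

0.221


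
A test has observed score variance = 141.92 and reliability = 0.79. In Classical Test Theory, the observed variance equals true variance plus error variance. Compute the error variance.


var_true = rxx * var_obs = 0.79 * 141.92 = 112.1168
var_error = var_obs - var_true
var_error = 141.92 - 112.1168
var_error = 29.8032

29.8032


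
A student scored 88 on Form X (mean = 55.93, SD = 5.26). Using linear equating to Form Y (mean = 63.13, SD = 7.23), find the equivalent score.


slope = SD_Y / SD_X = 7.23 / 5.26 ~ 1.3745
intercept = mean_Y - slope * mean_X = 63.13 - (7.23 / 5.26) * 55.93 ~ -13.7472
Y = slope * X + intercept. To avoid rounding drift from the rounded slope/intercept, evaluate the equivalent form Y = mean_Y + SD_Y * (X - mean_X) / SD_X at full precision:
Y = 63.13 + 7.23 * (88 - 55.93) / 5.26
Y = 63.13 + 7.23 * 32.07 / 5.26
Y = 63.13 + 231.8661 / 5.26
Y = 63.13 + 44.081
Y = 107.211

107.211


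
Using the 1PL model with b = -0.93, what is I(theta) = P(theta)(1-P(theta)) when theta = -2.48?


P = 1/(1+exp(-(-2.48--0.93))) = 0.1751
I = P*(1-P) = 0.1751 * 0.8249
I = 0.1444

0.1444


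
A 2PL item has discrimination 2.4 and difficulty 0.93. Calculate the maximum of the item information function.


For 2PL, max info at theta = b = 0.93
I_max = a^2 / 4 = 2.4^2 / 4
= 5.76 / 4
I_max = 1.44

1.44


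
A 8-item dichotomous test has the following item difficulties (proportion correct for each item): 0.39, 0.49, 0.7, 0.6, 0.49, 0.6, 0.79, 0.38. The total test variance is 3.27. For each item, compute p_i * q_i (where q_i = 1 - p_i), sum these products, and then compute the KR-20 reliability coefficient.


For each item, compute p_i * q_i:
  Item 1: 0.39 * 0.61 = 0.2379
  Item 2: 0.49 * 0.51 = 0.2499
  Item 3: 0.7 * 0.3 = 0.21
  Item 4: 0.6 * 0.4 = 0.24
  Item 5: 0.49 * 0.51 = 0.2499
  Item 6: 0.6 * 0.4 = 0.24
  Item 7: 0.79 * 0.21 = 0.1659
  Item 8: 0.38 * 0.62 = 0.2356
Sum(p_i * q_i) = 0.2379 + 0.2499 + 0.21 + 0.24 + 0.2499 + 0.24 + 0.1659 + 0.2356 = 1.8292
KR-20 = (k/(k-1)) * (1 - Sum(p_i*q_i) / Var_total)
= (8/7) * (1 - 1.8292/3.27)
= 1.1429 * 0.4406
KR-20 = 0.5036

0.5036


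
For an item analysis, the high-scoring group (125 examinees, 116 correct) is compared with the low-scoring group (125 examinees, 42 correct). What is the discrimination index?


p_upper = 116/125 = 0.928
p_lower = 42/125 = 0.336
D = 0.928 - 0.336 = 0.592

0.592


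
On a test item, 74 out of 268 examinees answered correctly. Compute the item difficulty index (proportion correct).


Item difficulty p = number correct / total examinees
p = 74 / 268
p = 0.2761

0.2761


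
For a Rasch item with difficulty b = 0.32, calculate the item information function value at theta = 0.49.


P = 1/(1+exp(-(0.49-0.32))) = 0.5424
I = P*(1-P) = 0.5424 * 0.4576
I = 0.2482

0.2482


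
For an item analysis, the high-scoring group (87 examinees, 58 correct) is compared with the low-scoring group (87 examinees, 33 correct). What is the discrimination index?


p_upper = 58/87 = 0.6667
p_lower = 33/87 = 0.3793
D = 0.6667 - 0.3793 = 0.2874

0.2874


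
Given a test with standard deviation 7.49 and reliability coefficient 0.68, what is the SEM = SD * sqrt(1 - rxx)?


SEM = SD * sqrt(1 - rxx)
SEM = 7.49 * sqrt(1 - 0.68)
SEM = 7.49 * sqrt(0.32) = 7.49 * 0.565685
SEM = 4.237

4.237


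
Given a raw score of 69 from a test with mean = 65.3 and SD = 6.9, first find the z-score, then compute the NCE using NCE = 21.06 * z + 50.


z = (X - mean) / SD = (69 - 65.3) / 6.9
z = 3.7 / 6.9
z = 0.5362
NCE = NCE = 21.06z + 50
Carry z at full precision (z = 3.7 / 6.9) into the conversion:
NCE = 21.06 * (3.7 / 6.9) + 50 = 77.922 / 6.9 + 50
NCE = 11.293 + 50
NCE = 61.293

61.293


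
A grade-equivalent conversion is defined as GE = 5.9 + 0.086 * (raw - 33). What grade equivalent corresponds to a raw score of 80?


raw - median = 80 - 33 = 47
slope * diff = 0.086 * 47 = 4.042
GE = 5.9 + 4.042
GE = 9.942

9.942


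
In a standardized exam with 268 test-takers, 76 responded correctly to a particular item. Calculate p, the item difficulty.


Item difficulty p = number correct / total examinees
p = 76 / 268
p = 0.2836

0.2836


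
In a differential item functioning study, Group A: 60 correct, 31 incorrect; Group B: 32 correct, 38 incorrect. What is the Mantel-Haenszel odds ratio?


Odds_A = 60/31 = 1.9355
Odds_B = 32/38 = 0.8421
OR = Odds_A / Odds_B = 1.9355 / 0.8421
Exactly, OR = (60 * 38) / (31 * 32) = 2280 / 992
OR = 2.2984

2.2984


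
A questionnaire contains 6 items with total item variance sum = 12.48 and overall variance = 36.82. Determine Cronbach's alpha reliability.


alpha = (k/(k-1)) * (1 - sum(si^2)/s_total^2)
= (6/5) * (1 - 12.48/36.82)
alpha = 0.7933

0.7933


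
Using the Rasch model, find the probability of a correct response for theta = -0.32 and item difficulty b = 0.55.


theta - b = -0.32 - 0.55 = -0.87
exp(-(theta - b)) = exp(0.87) = 2.3869
P = 1 / (1 + 2.3869)
P = 0.2953

0.2953


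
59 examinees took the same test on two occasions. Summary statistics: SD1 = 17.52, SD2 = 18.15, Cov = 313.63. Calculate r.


r = cov(X,Y) / (SD_X * SD_Y)
r = 313.63 / (17.52 * 18.15)
r = 313.63 / 317.988
r = 0.9863

0.9863


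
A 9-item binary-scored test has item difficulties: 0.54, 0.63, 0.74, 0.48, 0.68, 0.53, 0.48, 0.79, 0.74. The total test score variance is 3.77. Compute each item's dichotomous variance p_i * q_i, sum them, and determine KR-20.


For each item, compute p_i * q_i:
  Item 1: 0.54 * 0.46 = 0.2484
  Item 2: 0.63 * 0.37 = 0.2331
  Item 3: 0.74 * 0.26 = 0.1924
  Item 4: 0.48 * 0.52 = 0.2496
  Item 5: 0.68 * 0.32 = 0.2176
  Item 6: 0.53 * 0.47 = 0.2491
  Item 7: 0.48 * 0.52 = 0.2496
  Item 8: 0.79 * 0.21 = 0.1659
  Item 9: 0.74 * 0.26 = 0.1924
Sum(p_i * q_i) = 0.2484 + 0.2331 + 0.1924 + 0.2496 + 0.2176 + 0.2491 + 0.2496 + 0.1659 + 0.1924 = 1.9981
KR-20 = (k/(k-1)) * (1 - Sum(p_i*q_i) / Var_total)
= (9/8) * (1 - 1.9981/3.77)
= 1.125 * 0.47
KR-20 = 0.5287

0.5287


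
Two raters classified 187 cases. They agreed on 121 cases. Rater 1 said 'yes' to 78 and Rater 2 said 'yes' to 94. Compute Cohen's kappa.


P_o = 121/187 = 0.647059
P_e = (78*94 + 109*93) / 34969 = 0.499557
kappa = (P_o - P_e) / (1 - P_e)
kappa = (0.647059 - 0.499557) / (1 - 0.499557)
kappa = 0.2947

0.2947


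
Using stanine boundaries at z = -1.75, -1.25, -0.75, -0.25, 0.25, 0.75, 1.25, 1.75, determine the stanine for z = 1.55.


Stanine boundaries: [-1.75, -1.25, -0.75, -0.25, 0.25, 0.75, 1.25, 1.75]
z = 1.55
Check each boundary:
  z >= -1.75 -> could be stanine 2
  z >= -1.25 -> could be stanine 3
  z >= -0.75 -> could be stanine 4
  z >= -0.25 -> could be stanine 5
  z >= 0.25 -> could be stanine 6
  z >= 0.75 -> could be stanine 7
  z >= 1.25 -> could be stanine 8
  z < 1.75
Highest qualifying boundary gives stanine = 8

8


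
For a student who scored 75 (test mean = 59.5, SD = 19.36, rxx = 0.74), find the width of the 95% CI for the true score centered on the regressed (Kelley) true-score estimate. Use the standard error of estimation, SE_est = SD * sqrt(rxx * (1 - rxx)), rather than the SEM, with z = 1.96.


True score estimate = 0.74*75 + 0.26*59.5 = 70.97
SE_est = SD * sqrt(rxx * (1 - rxx)) = 19.36 * sqrt(0.74 * 0.26) = 19.36 * sqrt(0.1924) = 8.491959
CI = T_est +/- z * SE_est, so width = 2 * z * SE_est = 2 * 1.96 * 8.491959
Width = 33.2885

33.2885


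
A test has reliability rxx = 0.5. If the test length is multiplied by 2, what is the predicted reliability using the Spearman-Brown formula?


r_new = (n * rxx) / (1 + (n-1) * rxx)
r_new = (2 * 0.5) / (1 + 1 * 0.5)
r_new = 1.0 / 1.5
r_new = 0.6667

0.6667


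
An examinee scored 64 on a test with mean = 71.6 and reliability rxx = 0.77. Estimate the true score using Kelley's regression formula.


T_est = rxx * X + (1 - rxx) * mean
T_est = 0.77 * 64 + 0.23 * 71.6
T_est = 49.28 + 16.468
T_est = 65.748

65.748


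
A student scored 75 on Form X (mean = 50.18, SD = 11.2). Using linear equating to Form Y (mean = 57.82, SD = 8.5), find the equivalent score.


slope = SD_Y / SD_X = 8.5 / 11.2 ~ 0.7589
intercept = mean_Y - slope * mean_X = 57.82 - (8.5 / 11.2) * 50.18 ~ 19.737
Y = slope * X + intercept. To avoid rounding drift from the rounded slope/intercept, evaluate the equivalent form Y = mean_Y + SD_Y * (X - mean_X) / SD_X at full precision:
Y = 57.82 + 8.5 * (75 - 50.18) / 11.2
Y = 57.82 + 8.5 * 24.82 / 11.2
Y = 57.82 + 210.97 / 11.2
Y = 57.82 + 18.8366
Y = 76.6566

76.6566


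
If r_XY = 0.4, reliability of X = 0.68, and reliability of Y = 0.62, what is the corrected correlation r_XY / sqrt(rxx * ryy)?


r_corrected = rxy / sqrt(rxx * ryy)
= 0.4 / sqrt(0.68 * 0.62)
= 0.4 / sqrt(0.4216)
= 0.4 / 0.649307
r_corrected = 0.616

0.616


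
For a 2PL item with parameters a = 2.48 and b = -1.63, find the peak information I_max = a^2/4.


For 2PL, max info at theta = b = -1.63
I_max = a^2 / 4 = 2.48^2 / 4
= 6.1504 / 4
I_max = 1.5376

1.5376


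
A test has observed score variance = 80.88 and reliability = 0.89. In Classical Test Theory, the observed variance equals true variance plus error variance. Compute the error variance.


var_true = rxx * var_obs = 0.89 * 80.88 = 71.9832
var_error = var_obs - var_true
var_error = 80.88 - 71.9832
var_error = 8.8968

8.8968


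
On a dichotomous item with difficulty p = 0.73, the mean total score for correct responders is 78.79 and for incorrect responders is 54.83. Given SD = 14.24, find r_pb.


q = 1 - p = 0.27
rpb = ((M1 - M0) / SD) * sqrt(p * q)
rpb = ((78.79 - 54.83) / 14.24) * sqrt(0.73 * 0.27)
rpb = 0.747

0.747


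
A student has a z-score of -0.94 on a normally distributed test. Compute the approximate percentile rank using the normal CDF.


CDF(z) = 0.5 * (1 + erf(z/sqrt(2)))
erf(-0.6647) = -0.6528
CDF = 0.1736
Percentile rank = 0.1736 * 100 = 17.36

17.36


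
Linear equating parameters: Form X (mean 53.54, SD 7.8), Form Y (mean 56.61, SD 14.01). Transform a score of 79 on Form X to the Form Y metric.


slope = SD_Y / SD_X = 14.01 / 7.8 ~ 1.7962
intercept = mean_Y - slope * mean_X = 56.61 - (14.01 / 7.8) * 53.54 ~ -39.5561
Y = slope * X + intercept. To avoid rounding drift from the rounded slope/intercept, evaluate the equivalent form Y = mean_Y + SD_Y * (X - mean_X) / SD_X at full precision:
Y = 56.61 + 14.01 * (79 - 53.54) / 7.8
Y = 56.61 + 14.01 * 25.46 / 7.8
Y = 56.61 + 356.6946 / 7.8
Y = 56.61 + 45.7301
Y = 102.3401

102.3401


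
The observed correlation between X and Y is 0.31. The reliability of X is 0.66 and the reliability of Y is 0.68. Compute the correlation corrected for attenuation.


r_corrected = rxy / sqrt(rxx * ryy)
= 0.31 / sqrt(0.66 * 0.68)
= 0.31 / sqrt(0.4488)
= 0.31 / 0.669925
r_corrected = 0.4627

0.4627


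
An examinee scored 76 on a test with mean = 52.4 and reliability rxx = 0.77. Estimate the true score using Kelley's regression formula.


T_est = rxx * X + (1 - rxx) * mean
T_est = 0.77 * 76 + 0.23 * 52.4
T_est = 58.52 + 12.052
T_est = 70.572

70.572


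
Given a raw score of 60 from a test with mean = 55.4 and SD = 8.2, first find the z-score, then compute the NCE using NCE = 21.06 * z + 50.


z = (X - mean) / SD = (60 - 55.4) / 8.2
z = 4.6 / 8.2
z = 0.561
NCE = NCE = 21.06z + 50
Carry z at full precision (z = 4.6 / 8.2) into the conversion:
NCE = 21.06 * (4.6 / 8.2) + 50 = 96.876 / 8.2 + 50
NCE = 11.8141 + 50
NCE = 61.8141

61.8141


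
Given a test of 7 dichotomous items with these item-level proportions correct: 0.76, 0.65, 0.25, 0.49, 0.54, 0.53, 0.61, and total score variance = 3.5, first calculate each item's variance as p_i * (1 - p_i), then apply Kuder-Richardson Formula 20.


For each item, compute p_i * q_i:
  Item 1: 0.76 * 0.24 = 0.1824
  Item 2: 0.65 * 0.35 = 0.2275
  Item 3: 0.25 * 0.75 = 0.1875
  Item 4: 0.49 * 0.51 = 0.2499
  Item 5: 0.54 * 0.46 = 0.2484
  Item 6: 0.53 * 0.47 = 0.2491
  Item 7: 0.61 * 0.39 = 0.2379
Sum(p_i * q_i) = 0.1824 + 0.2275 + 0.1875 + 0.2499 + 0.2484 + 0.2491 + 0.2379 = 1.5827
KR-20 = (k/(k-1)) * (1 - Sum(p_i*q_i) / Var_total)
= (7/6) * (1 - 1.5827/3.5)
= 1.1667 * 0.5478
KR-20 = 0.6391

0.6391


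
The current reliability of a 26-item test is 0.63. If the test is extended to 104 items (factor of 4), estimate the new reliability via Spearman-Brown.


r_new = (n * rxx) / (1 + (n-1) * rxx)
r_new = (4 * 0.63) / (1 + 3 * 0.63)
r_new = 2.52 / 2.89
r_new = 0.872

0.872


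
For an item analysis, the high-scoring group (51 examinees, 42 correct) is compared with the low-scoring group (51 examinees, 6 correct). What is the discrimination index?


p_upper = 42/51 = 0.8235
p_lower = 6/51 = 0.1176
D = 0.8235 - 0.1176 = 0.7059

0.7059


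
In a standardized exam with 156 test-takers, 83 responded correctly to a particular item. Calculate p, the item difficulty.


Item difficulty p = number correct / total examinees
p = 83 / 156
p = 0.5321

0.5321


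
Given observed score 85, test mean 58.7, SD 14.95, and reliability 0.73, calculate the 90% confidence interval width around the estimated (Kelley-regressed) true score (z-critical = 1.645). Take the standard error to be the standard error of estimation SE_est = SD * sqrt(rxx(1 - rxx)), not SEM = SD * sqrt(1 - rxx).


True score estimate = 0.73*85 + 0.27*58.7 = 77.899
SE_est = SD * sqrt(rxx * (1 - rxx)) = 14.95 * sqrt(0.73 * 0.27) = 14.95 * sqrt(0.1971) = 6.637194
CI = T_est +/- z * SE_est, so width = 2 * z * SE_est = 2 * 1.645 * 6.637194
Width = 21.8364

21.8364


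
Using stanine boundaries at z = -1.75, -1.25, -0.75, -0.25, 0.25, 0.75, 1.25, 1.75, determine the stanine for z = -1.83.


Stanine boundaries: [-1.75, -1.25, -0.75, -0.25, 0.25, 0.75, 1.25, 1.75]
z = -1.83
Check each boundary:
  z < -1.75
  z < -1.25
  z < -0.75
  z < -0.25
  z < 0.25
  z < 0.75
  z < 1.25
  z < 1.75
Highest qualifying boundary gives stanine = 1

1


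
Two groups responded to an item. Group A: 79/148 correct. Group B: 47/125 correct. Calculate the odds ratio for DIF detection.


Odds_A = 79/69 = 1.1449
Odds_B = 47/78 = 0.6026
OR = Odds_A / Odds_B = 1.1449 / 0.6026
Exactly, OR = (79 * 78) / (69 * 47) = 6162 / 3243
OR = 1.9001

1.9001


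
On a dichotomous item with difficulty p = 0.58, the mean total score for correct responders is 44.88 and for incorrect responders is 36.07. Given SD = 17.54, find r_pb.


q = 1 - p = 0.42
rpb = ((M1 - M0) / SD) * sqrt(p * q)
rpb = ((44.88 - 36.07) / 17.54) * sqrt(0.58 * 0.42)
rpb = 0.2479

0.2479


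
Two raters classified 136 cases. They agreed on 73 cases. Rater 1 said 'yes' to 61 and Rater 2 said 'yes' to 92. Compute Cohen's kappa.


P_o = 73/136 = 0.536765
P_e = (61*92 + 75*44) / 18496 = 0.481834
kappa = (P_o - P_e) / (1 - P_e)
kappa = (0.536765 - 0.481834) / (1 - 0.481834)
kappa = 0.106

0.106


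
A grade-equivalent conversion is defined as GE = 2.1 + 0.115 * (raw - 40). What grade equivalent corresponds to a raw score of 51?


raw - median = 51 - 40 = 11
slope * diff = 0.115 * 11 = 1.265
GE = 2.1 + 1.265
GE = 3.365

3.365


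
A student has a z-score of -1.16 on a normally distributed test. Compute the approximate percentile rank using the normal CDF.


CDF(z) = 0.5 * (1 + erf(z/sqrt(2)))
erf(-0.8202) = -0.754
CDF = 0.123
Percentile rank = 0.123 * 100 = 12.3

12.3


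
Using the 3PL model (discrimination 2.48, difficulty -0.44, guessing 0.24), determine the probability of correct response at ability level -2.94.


logit = 2.48*(-2.94 - -0.44) = -6.2
P* = 1/(1 + exp(--6.2)) = 0.002
P = 0.24 + (1 - 0.24) * 0.002
P = 0.2415

0.2415


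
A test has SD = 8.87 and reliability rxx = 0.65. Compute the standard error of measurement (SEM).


SEM = SD * sqrt(1 - rxx)
SEM = 8.87 * sqrt(1 - 0.65)
SEM = 8.87 * sqrt(0.35) = 8.87 * 0.591608
SEM = 5.2476

5.2476


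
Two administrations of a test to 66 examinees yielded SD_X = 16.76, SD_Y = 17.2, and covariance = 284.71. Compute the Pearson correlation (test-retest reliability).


r = cov(X,Y) / (SD_X * SD_Y)
r = 284.71 / (16.76 * 17.2)
r = 284.71 / 288.272
r = 0.9876

0.9876


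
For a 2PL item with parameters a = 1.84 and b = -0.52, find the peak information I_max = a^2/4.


For 2PL, max info at theta = b = -0.52
I_max = a^2 / 4 = 1.84^2 / 4
= 3.3856 / 4
I_max = 0.8464

0.8464


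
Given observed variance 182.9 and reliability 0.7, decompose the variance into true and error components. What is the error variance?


var_true = rxx * var_obs = 0.7 * 182.9 = 128.03
var_error = var_obs - var_true
var_error = 182.9 - 128.03
var_error = 54.87

54.87


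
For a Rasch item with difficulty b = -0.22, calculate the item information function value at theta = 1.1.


P = 1/(1+exp(-(1.1--0.22))) = 0.7892
I = P*(1-P) = 0.7892 * 0.2108
I = 0.1664

0.1664


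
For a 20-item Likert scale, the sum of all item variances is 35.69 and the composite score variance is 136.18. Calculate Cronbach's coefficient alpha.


alpha = (k/(k-1)) * (1 - sum(si^2)/s_total^2)
= (20/19) * (1 - 35.69/136.18)
alpha = 0.7768

0.7768


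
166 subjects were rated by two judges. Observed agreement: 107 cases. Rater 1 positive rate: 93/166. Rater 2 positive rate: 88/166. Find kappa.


P_o = 107/166 = 0.644578
P_e = (93*88 + 73*78) / 27556 = 0.503629
kappa = (P_o - P_e) / (1 - P_e)
kappa = (0.644578 - 0.503629) / (1 - 0.503629)
kappa = 0.284

0.284


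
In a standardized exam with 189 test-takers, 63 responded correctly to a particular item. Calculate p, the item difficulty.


Item difficulty p = number correct / total examinees
p = 63 / 189
p = 0.3333

0.3333


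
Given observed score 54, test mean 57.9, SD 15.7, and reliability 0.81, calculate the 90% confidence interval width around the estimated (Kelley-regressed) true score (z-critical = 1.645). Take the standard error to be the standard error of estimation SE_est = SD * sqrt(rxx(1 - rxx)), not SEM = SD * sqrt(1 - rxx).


True score estimate = 0.81*54 + 0.19*57.9 = 54.741
SE_est = SD * sqrt(rxx * (1 - rxx)) = 15.7 * sqrt(0.81 * 0.19) = 15.7 * sqrt(0.1539) = 6.159124
CI = T_est +/- z * SE_est, so width = 2 * z * SE_est = 2 * 1.645 * 6.159124
Width = 20.2635

20.2635


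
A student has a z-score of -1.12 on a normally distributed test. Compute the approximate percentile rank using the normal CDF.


CDF(z) = 0.5 * (1 + erf(z/sqrt(2)))
erf(-0.792) = -0.7373
CDF = 0.1314
Percentile rank = 0.1314 * 100 = 13.14

13.14


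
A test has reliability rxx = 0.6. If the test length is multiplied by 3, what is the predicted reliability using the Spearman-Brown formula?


r_new = (n * rxx) / (1 + (n-1) * rxx)
r_new = (3 * 0.6) / (1 + 2 * 0.6)
r_new = 1.8 / 2.2
r_new = 0.8182

0.8182


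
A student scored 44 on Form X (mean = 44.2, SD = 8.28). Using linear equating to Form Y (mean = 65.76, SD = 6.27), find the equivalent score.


slope = SD_Y / SD_X = 6.27 / 8.28 ~ 0.7572
intercept = mean_Y - slope * mean_X = 65.76 - (6.27 / 8.28) * 44.2 ~ 32.2897
Y = slope * X + intercept. To avoid rounding drift from the rounded slope/intercept, evaluate the equivalent form Y = mean_Y + SD_Y * (X - mean_X) / SD_X at full precision:
Y = 65.76 + 6.27 * (44 - 44.2) / 8.28
Y = 65.76 - 6.27 * 0.2 / 8.28
Y = 65.76 - 1.254 / 8.28
Y = 65.76 - 0.1514
Y = 65.6086

65.6086


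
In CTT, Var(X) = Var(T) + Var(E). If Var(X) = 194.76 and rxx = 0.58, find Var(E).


var_true = rxx * var_obs = 0.58 * 194.76 = 112.9608
var_error = var_obs - var_true
var_error = 194.76 - 112.9608
var_error = 81.7992

81.7992


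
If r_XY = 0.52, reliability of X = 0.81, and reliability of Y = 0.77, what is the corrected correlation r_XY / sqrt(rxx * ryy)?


r_corrected = rxy / sqrt(rxx * ryy)
= 0.52 / sqrt(0.81 * 0.77)
= 0.52 / sqrt(0.6237)
= 0.52 / 0.789747
r_corrected = 0.6584

0.6584


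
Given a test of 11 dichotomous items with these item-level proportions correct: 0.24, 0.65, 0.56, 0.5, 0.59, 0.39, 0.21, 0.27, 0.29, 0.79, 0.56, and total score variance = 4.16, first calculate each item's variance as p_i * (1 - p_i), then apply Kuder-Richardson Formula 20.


For each item, compute p_i * q_i:
  Item 1: 0.24 * 0.76 = 0.1824
  Item 2: 0.65 * 0.35 = 0.2275
  Item 3: 0.56 * 0.44 = 0.2464
  Item 4: 0.5 * 0.5 = 0.25
  Item 5: 0.59 * 0.41 = 0.2419
  Item 6: 0.39 * 0.61 = 0.2379
  Item 7: 0.21 * 0.79 = 0.1659
  Item 8: 0.27 * 0.73 = 0.1971
  Item 9: 0.29 * 0.71 = 0.2059
  Item 10: 0.79 * 0.21 = 0.1659
  Item 11: 0.56 * 0.44 = 0.2464
Sum(p_i * q_i) = 0.1824 + 0.2275 + 0.2464 + 0.25 + 0.2419 + 0.2379 + 0.1659 + 0.1971 + 0.2059 + 0.1659 + 0.2464 = 2.3673
KR-20 = (k/(k-1)) * (1 - Sum(p_i*q_i) / Var_total)
= (11/10) * (1 - 2.3673/4.16)
= 1.1 * 0.4309
KR-20 = 0.474

0.474


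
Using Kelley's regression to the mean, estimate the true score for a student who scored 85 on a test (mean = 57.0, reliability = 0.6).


T_est = rxx * X + (1 - rxx) * mean
T_est = 0.6 * 85 + 0.4 * 57.0
T_est = 51.0 + 22.8
T_est = 73.8

73.8


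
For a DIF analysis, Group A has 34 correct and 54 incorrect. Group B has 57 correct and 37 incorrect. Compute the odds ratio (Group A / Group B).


Odds_A = 34/54 = 0.6296
Odds_B = 57/37 = 1.5405
OR = Odds_A / Odds_B = 0.6296 / 1.5405
Exactly, OR = (34 * 37) / (54 * 57) = 1258 / 3078
OR = 0.4087

0.4087


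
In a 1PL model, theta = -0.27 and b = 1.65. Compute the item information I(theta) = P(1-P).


P = 1/(1+exp(-(-0.27-1.65))) = 0.1279
I = P*(1-P) = 0.1279 * 0.8721
I = 0.1115

0.1115


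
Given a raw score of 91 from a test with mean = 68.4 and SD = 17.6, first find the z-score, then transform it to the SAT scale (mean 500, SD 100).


z = (X - mean) / SD = (91 - 68.4) / 17.6
z = 22.6 / 17.6
z = 1.2841
SAT-scale = SAT = 500 + 100z
Carry z at full precision (z = 22.6 / 17.6) into the conversion:
SAT-scale = 500 + 100 * (22.6 / 17.6) = 500 + 2260 / 17.6
SAT-scale = 500 + 128.4091
SAT-scale = 628.4091

628.4091


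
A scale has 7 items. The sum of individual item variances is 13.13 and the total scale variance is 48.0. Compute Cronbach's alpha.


alpha = (k/(k-1)) * (1 - sum(si^2)/s_total^2)
= (7/6) * (1 - 13.13/48.0)
alpha = 0.8475

0.8475


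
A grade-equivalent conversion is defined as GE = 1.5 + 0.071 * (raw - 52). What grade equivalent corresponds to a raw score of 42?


raw - median = 42 - 52 = -10
slope * diff = 0.071 * -10 = -0.71
GE = 1.5 + -0.71
GE = 0.79

0.79


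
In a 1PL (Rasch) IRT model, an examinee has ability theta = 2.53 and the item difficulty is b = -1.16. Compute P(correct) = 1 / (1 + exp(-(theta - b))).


theta - b = 2.53 - -1.16 = 3.69
exp(-(theta - b)) = exp(-3.69) = 0.025
P = 1 / (1 + 0.025)
P = 0.9756

0.9756


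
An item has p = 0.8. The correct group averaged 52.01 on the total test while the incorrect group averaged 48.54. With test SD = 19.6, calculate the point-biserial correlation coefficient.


q = 1 - p = 0.2
rpb = ((M1 - M0) / SD) * sqrt(p * q)
rpb = ((52.01 - 48.54) / 19.6) * sqrt(0.8 * 0.2)
rpb = 0.0708

0.0708


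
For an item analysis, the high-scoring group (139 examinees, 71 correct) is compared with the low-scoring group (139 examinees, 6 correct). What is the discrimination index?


p_upper = 71/139 = 0.5108
p_lower = 6/139 = 0.0432
D = 0.5108 - 0.0432 = 0.4676

0.4676


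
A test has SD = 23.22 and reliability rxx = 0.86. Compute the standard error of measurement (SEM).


SEM = SD * sqrt(1 - rxx)
SEM = 23.22 * sqrt(1 - 0.86)
SEM = 23.22 * sqrt(0.14) = 23.22 * 0.374166
SEM = 8.6881

8.6881


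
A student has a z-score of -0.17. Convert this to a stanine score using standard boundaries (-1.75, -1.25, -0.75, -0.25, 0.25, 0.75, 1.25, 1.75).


Stanine boundaries: [-1.75, -1.25, -0.75, -0.25, 0.25, 0.75, 1.25, 1.75]
z = -0.17
Check each boundary:
  z >= -1.75 -> could be stanine 2
  z >= -1.25 -> could be stanine 3
  z >= -0.75 -> could be stanine 4
  z >= -0.25 -> could be stanine 5
  z < 0.25
  z < 0.75
  z < 1.25
  z < 1.75
Highest qualifying boundary gives stanine = 5

5


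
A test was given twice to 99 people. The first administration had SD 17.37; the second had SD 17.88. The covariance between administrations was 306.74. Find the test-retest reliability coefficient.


r = cov(X,Y) / (SD_X * SD_Y)
r = 306.74 / (17.37 * 17.88)
r = 306.74 / 310.5756
r = 0.9877

0.9877


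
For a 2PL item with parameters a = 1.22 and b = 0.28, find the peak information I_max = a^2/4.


For 2PL, max info at theta = b = 0.28
I_max = a^2 / 4 = 1.22^2 / 4
= 1.4884 / 4
I_max = 0.3721

0.3721


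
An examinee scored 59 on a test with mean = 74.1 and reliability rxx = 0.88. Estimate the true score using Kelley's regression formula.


T_est = rxx * X + (1 - rxx) * mean
T_est = 0.88 * 59 + 0.12 * 74.1
T_est = 51.92 + 8.892
T_est = 60.812

60.812


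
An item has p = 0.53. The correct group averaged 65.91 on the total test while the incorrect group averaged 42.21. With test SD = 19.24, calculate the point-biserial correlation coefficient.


q = 1 - p = 0.47
rpb = ((M1 - M0) / SD) * sqrt(p * q)
rpb = ((65.91 - 42.21) / 19.24) * sqrt(0.53 * 0.47)
rpb = 0.6148

0.6148


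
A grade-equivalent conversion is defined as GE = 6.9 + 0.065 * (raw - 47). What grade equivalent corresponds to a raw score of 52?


raw - median = 52 - 47 = 5
slope * diff = 0.065 * 5 = 0.325
GE = 6.9 + 0.325
GE = 7.225

7.225


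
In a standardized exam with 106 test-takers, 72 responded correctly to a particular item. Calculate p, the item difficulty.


Item difficulty p = number correct / total examinees
p = 72 / 106
p = 0.6792

0.6792


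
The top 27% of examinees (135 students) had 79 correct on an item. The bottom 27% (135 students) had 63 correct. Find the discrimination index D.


p_upper = 79/135 = 0.5852
p_lower = 63/135 = 0.4667
D = 0.5852 - 0.4667 = 0.1185

0.1185


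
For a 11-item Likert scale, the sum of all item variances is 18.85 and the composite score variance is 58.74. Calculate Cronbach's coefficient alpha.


alpha = (k/(k-1)) * (1 - sum(si^2)/s_total^2)
= (11/10) * (1 - 18.85/58.74)
alpha = 0.747

0.747


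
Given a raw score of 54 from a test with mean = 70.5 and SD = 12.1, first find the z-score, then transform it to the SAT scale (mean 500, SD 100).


z = (X - mean) / SD = (54 - 70.5) / 12.1
z = -16.5 / 12.1
z = -1.3636
SAT-scale = SAT = 500 + 100z
Carry z at full precision (z = -16.5 / 12.1) into the conversion:
SAT-scale = 500 + 100 * (-16.5 / 12.1) = 500 + -1650 / 12.1
SAT-scale = 500 + -136.3636
SAT-scale = 363.6364

363.6364


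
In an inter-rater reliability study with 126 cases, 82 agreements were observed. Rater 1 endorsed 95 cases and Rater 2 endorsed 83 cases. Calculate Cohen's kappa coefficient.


P_o = 82/126 = 0.650794
P_e = (95*83 + 31*43) / 15876 = 0.580625
kappa = (P_o - P_e) / (1 - P_e)
kappa = (0.650794 - 0.580625) / (1 - 0.580625)
kappa = 0.1673

0.1673


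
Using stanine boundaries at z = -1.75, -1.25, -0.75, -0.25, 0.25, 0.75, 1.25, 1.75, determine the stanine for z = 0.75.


Stanine boundaries: [-1.75, -1.25, -0.75, -0.25, 0.25, 0.75, 1.25, 1.75]
z = 0.75
Check each boundary:
  z >= -1.75 -> could be stanine 2
  z >= -1.25 -> could be stanine 3
  z >= -0.75 -> could be stanine 4
  z >= -0.25 -> could be stanine 5
  z >= 0.25 -> could be stanine 6
  z >= 0.75 -> could be stanine 7
  z < 1.25
  z < 1.75
Highest qualifying boundary gives stanine = 7

7


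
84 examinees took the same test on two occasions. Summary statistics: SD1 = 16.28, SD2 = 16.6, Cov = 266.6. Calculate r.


r = cov(X,Y) / (SD_X * SD_Y)
r = 266.6 / (16.28 * 16.6)
r = 266.6 / 270.248
r = 0.9865

0.9865


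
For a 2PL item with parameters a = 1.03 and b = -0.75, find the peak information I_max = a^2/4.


For 2PL, max info at theta = b = -0.75
I_max = a^2 / 4 = 1.03^2 / 4
= 1.0609 / 4
I_max = 0.2652

0.2652


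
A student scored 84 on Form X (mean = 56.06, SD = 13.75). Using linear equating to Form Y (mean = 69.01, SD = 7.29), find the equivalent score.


slope = SD_Y / SD_X = 7.29 / 13.75 ~ 0.5302
intercept = mean_Y - slope * mean_X = 69.01 - (7.29 / 13.75) * 56.06 ~ 39.288
Y = slope * X + intercept. To avoid rounding drift from the rounded slope/intercept, evaluate the equivalent form Y = mean_Y + SD_Y * (X - mean_X) / SD_X at full precision:
Y = 69.01 + 7.29 * (84 - 56.06) / 13.75
Y = 69.01 + 7.29 * 27.94 / 13.75
Y = 69.01 + 203.6826 / 13.75
Y = 69.01 + 14.8133
Y = 83.8233

83.8233


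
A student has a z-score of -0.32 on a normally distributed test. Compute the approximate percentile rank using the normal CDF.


CDF(z) = 0.5 * (1 + erf(z/sqrt(2)))
erf(-0.2263) = -0.251
CDF = 0.3745
Percentile rank = 0.3745 * 100 = 37.45

37.45


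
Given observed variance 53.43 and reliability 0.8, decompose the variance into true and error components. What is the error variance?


var_true = rxx * var_obs = 0.8 * 53.43 = 42.744
var_error = var_obs - var_true
var_error = 53.43 - 42.744
var_error = 10.686

10.686


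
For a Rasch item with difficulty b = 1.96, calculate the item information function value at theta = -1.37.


P = 1/(1+exp(-(-1.37-1.96))) = 0.0346
I = P*(1-P) = 0.0346 * 0.9654
I = 0.0334

0.0334


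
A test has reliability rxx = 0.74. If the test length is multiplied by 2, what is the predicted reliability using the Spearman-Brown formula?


r_new = (n * rxx) / (1 + (n-1) * rxx)
r_new = (2 * 0.74) / (1 + 1 * 0.74)
r_new = 1.48 / 1.74
r_new = 0.8506

0.8506


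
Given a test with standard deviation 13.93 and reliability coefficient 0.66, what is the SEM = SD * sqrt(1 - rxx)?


SEM = SD * sqrt(1 - rxx)
SEM = 13.93 * sqrt(1 - 0.66)
SEM = 13.93 * sqrt(0.34) = 13.93 * 0.583095
SEM = 8.1225

8.1225


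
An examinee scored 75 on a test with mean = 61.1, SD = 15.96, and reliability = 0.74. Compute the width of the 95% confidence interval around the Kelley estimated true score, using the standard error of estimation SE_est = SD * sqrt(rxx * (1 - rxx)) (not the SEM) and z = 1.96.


True score estimate = 0.74*75 + 0.26*61.1 = 71.386
SE_est = SD * sqrt(rxx * (1 - rxx)) = 15.96 * sqrt(0.74 * 0.26) = 15.96 * sqrt(0.1924) = 7.000603
CI = T_est +/- z * SE_est, so width = 2 * z * SE_est = 2 * 1.96 * 7.000603
Width = 27.4424

27.4424


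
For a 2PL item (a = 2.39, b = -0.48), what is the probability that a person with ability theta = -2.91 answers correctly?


a*(theta - b) = 2.39 * (-2.91 - -0.48) = -5.8077
exp(--5.8077) = 332.8527
P = 1 / (1 + 332.8527)
P = 0.003

0.003


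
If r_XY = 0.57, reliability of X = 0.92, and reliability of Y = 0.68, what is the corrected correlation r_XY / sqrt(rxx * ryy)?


r_corrected = rxy / sqrt(rxx * ryy)
= 0.57 / sqrt(0.92 * 0.68)
= 0.57 / sqrt(0.6256)
= 0.57 / 0.790949
r_corrected = 0.7207

0.7207


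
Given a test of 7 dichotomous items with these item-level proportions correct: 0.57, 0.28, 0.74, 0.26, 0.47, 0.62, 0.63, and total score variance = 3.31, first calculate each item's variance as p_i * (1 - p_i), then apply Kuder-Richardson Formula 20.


For each item, compute p_i * q_i:
  Item 1: 0.57 * 0.43 = 0.2451
  Item 2: 0.28 * 0.72 = 0.2016
  Item 3: 0.74 * 0.26 = 0.1924
  Item 4: 0.26 * 0.74 = 0.1924
  Item 5: 0.47 * 0.53 = 0.2491
  Item 6: 0.62 * 0.38 = 0.2356
  Item 7: 0.63 * 0.37 = 0.2331
Sum(p_i * q_i) = 0.2451 + 0.2016 + 0.1924 + 0.1924 + 0.2491 + 0.2356 + 0.2331 = 1.5493
KR-20 = (k/(k-1)) * (1 - Sum(p_i*q_i) / Var_total)
= (7/6) * (1 - 1.5493/3.31)
= 1.1667 * 0.5319
KR-20 = 0.6206

0.6206


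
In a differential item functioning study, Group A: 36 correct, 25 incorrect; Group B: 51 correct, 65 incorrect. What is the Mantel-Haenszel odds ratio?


Odds_A = 36/25 = 1.44
Odds_B = 51/65 = 0.7846
OR = Odds_A / Odds_B = 1.44 / 0.7846
Exactly, OR = (36 * 65) / (25 * 51) = 2340 / 1275
OR = 1.8353

1.8353


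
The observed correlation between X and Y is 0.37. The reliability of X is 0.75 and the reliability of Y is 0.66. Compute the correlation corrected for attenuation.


r_corrected = rxy / sqrt(rxx * ryy)
= 0.37 / sqrt(0.75 * 0.66)
= 0.37 / sqrt(0.495)
= 0.37 / 0.703562
r_corrected = 0.5259

0.5259


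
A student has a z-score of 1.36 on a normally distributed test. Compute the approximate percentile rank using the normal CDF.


CDF(z) = 0.5 * (1 + erf(z/sqrt(2)))
erf(0.9617) = 0.8262
CDF = 0.9131
Percentile rank = 0.9131 * 100 = 91.31

91.31


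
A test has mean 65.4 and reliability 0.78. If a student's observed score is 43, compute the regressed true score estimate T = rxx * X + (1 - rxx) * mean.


T_est = rxx * X + (1 - rxx) * mean
T_est = 0.78 * 43 + 0.22 * 65.4
T_est = 33.54 + 14.388
T_est = 47.928

47.928


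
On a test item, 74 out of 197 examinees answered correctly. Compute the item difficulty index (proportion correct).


Item difficulty p = number correct / total examinees
p = 74 / 197
p = 0.3756

0.3756


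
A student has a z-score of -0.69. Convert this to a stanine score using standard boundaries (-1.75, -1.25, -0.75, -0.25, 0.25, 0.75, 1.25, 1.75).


Stanine boundaries: [-1.75, -1.25, -0.75, -0.25, 0.25, 0.75, 1.25, 1.75]
z = -0.69
Check each boundary:
  z >= -1.75 -> could be stanine 2
  z >= -1.25 -> could be stanine 3
  z >= -0.75 -> could be stanine 4
  z < -0.25
  z < 0.25
  z < 0.75
  z < 1.25
  z < 1.75
Highest qualifying boundary gives stanine = 4

4


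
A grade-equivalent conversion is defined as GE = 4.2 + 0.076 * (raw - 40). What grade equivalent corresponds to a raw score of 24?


raw - median = 24 - 40 = -16
slope * diff = 0.076 * -16 = -1.216
GE = 4.2 + -1.216
GE = 2.984

2.984


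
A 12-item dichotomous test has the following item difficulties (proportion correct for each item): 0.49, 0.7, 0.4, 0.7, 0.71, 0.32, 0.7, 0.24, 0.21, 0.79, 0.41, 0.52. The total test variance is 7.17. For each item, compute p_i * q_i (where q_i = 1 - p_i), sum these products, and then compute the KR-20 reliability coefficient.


For each item, compute p_i * q_i:
  Item 1: 0.49 * 0.51 = 0.2499
  Item 2: 0.7 * 0.3 = 0.21
  Item 3: 0.4 * 0.6 = 0.24
  Item 4: 0.7 * 0.3 = 0.21
  Item 5: 0.71 * 0.29 = 0.2059
  Item 6: 0.32 * 0.68 = 0.2176
  Item 7: 0.7 * 0.3 = 0.21
  Item 8: 0.24 * 0.76 = 0.1824
  Item 9: 0.21 * 0.79 = 0.1659
  Item 10: 0.79 * 0.21 = 0.1659
  Item 11: 0.41 * 0.59 = 0.2419
  Item 12: 0.52 * 0.48 = 0.2496
Sum(p_i * q_i) = 0.2499 + 0.21 + 0.24 + 0.21 + 0.2059 + 0.2176 + 0.21 + 0.1824 + 0.1659 + 0.1659 + 0.2419 + 0.2496 = 2.5491
KR-20 = (k/(k-1)) * (1 - Sum(p_i*q_i) / Var_total)
= (12/11) * (1 - 2.5491/7.17)
= 1.0909 * 0.6445
KR-20 = 0.7031

0.7031


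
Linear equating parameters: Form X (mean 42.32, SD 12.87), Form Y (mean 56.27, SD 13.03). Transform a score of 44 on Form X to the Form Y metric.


slope = SD_Y / SD_X = 13.03 / 12.87 ~ 1.0124
intercept = mean_Y - slope * mean_X = 56.27 - (13.03 / 12.87) * 42.32 ~ 13.4239
Y = slope * X + intercept. To avoid rounding drift from the rounded slope/intercept, evaluate the equivalent form Y = mean_Y + SD_Y * (X - mean_X) / SD_X at full precision:
Y = 56.27 + 13.03 * (44 - 42.32) / 12.87
Y = 56.27 + 13.03 * 1.68 / 12.87
Y = 56.27 + 21.8904 / 12.87
Y = 56.27 + 1.7009
Y = 57.9709

57.9709


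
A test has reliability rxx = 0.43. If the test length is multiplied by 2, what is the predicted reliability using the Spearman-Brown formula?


r_new = (n * rxx) / (1 + (n-1) * rxx)
r_new = (2 * 0.43) / (1 + 1 * 0.43)
r_new = 0.86 / 1.43
r_new = 0.6014

0.6014


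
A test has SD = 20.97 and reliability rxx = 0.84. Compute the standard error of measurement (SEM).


SEM = SD * sqrt(1 - rxx)
SEM = 20.97 * sqrt(1 - 0.84)
SEM = 20.97 * sqrt(0.16) = 20.97 * 0.4
SEM = 8.388

8.388


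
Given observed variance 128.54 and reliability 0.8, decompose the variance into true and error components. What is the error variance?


var_true = rxx * var_obs = 0.8 * 128.54 = 102.832
var_error = var_obs - var_true
var_error = 128.54 - 102.832
var_error = 25.708

25.708


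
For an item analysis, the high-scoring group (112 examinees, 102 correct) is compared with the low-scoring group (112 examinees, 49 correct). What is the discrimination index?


p_upper = 102/112 = 0.9107
p_lower = 49/112 = 0.4375
D = 0.9107 - 0.4375 = 0.4732

0.4732


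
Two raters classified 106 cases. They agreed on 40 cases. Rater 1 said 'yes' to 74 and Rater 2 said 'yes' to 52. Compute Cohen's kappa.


P_o = 40/106 = 0.377358
P_e = (74*52 + 32*54) / 11236 = 0.496262
kappa = (P_o - P_e) / (1 - P_e)
kappa = (0.377358 - 0.496262) / (1 - 0.496262)
kappa = -0.236

-0.236


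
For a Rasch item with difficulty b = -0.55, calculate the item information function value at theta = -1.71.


P = 1/(1+exp(-(-1.71--0.55))) = 0.2387
I = P*(1-P) = 0.2387 * 0.7613
I = 0.1817

0.1817


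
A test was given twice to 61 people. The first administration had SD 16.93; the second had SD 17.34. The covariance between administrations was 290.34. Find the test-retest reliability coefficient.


r = cov(X,Y) / (SD_X * SD_Y)
r = 290.34 / (16.93 * 17.34)
r = 290.34 / 293.5662
r = 0.989

0.989


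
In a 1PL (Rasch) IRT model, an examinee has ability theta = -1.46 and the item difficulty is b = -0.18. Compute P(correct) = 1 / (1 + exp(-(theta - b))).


theta - b = -1.46 - -0.18 = -1.28
exp(-(theta - b)) = exp(1.28) = 3.5966
P = 1 / (1 + 3.5966)
P = 0.2176

0.2176


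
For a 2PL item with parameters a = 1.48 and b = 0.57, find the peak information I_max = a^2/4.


For 2PL, max info at theta = b = 0.57
I_max = a^2 / 4 = 1.48^2 / 4
= 2.1904 / 4
I_max = 0.5476

0.5476


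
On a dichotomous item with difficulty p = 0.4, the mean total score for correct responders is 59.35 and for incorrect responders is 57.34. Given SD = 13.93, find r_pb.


q = 1 - p = 0.6
rpb = ((M1 - M0) / SD) * sqrt(p * q)
rpb = ((59.35 - 57.34) / 13.93) * sqrt(0.4 * 0.6)
rpb = 0.0707

0.0707


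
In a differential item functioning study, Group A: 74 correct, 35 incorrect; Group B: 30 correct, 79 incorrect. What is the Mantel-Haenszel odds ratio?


Odds_A = 74/35 = 2.1143
Odds_B = 30/79 = 0.3797
OR = Odds_A / Odds_B = 2.1143 / 0.3797
Exactly, OR = (74 * 79) / (35 * 30) = 5846 / 1050
OR = 5.5676

5.5676


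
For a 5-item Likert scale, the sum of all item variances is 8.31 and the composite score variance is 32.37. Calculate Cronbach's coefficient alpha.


alpha = (k/(k-1)) * (1 - sum(si^2)/s_total^2)
= (5/4) * (1 - 8.31/32.37)
alpha = 0.9291

0.9291
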